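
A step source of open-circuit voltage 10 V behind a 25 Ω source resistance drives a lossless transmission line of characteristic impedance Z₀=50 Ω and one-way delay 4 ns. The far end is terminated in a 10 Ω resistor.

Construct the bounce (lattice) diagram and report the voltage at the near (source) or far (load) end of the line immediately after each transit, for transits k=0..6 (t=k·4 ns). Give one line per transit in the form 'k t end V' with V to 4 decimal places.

0 0 source 6.6667
1 4 load 2.2222
2 8 source 3.7037
3 12 load 2.7160
4 16 source 3.0453
5 20 load 2.8258
6 24 source 2.8989

Γ_L=-0.666667, Γ_S=-0.333333; launch V₁=10·50/75=6.666667
k=0 src: V=6.6667
k=1 load: inc=6.666667, refl=6.666667·-0.666667=-4.4444; V=0.000000+6.666667+-4.444444=2.2222
k=2 src: inc=-4.444444, refl=-4.444444·-0.333333=1.4815; V=6.666667+-4.444444+1.481481=3.7037
k=3 load: inc=1.481481, refl=1.481481·-0.666667=-0.9877; V=2.222222+1.481481+-0.987654=2.7160
k=4 src: inc=-0.987654, refl=-0.987654·-0.333333=0.3292; V=3.703704+-0.987654+0.329218=3.0453
k=5 load: inc=0.329218, refl=0.329218·-0.666667=-0.2195; V=2.716049+0.329218+-0.219479=2.8258
k=6 src: inc=-0.219479, refl=-0.219479·-0.333333=0.0732; V=3.045267+-0.219479+0.073160=2.8989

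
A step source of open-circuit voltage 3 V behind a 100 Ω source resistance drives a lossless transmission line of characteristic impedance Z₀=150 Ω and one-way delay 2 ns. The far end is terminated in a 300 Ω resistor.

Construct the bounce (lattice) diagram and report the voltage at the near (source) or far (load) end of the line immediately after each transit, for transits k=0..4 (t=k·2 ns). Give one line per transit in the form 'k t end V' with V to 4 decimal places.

0 0 source 1.8000
1 2 load 2.4000
2 4 source 2.2800
3 6 load 2.2400
4 8 source 2.2480

Γ_L=0.333333, Γ_S=-0.200000; launch V₁=3·150/250=1.800000
k=0 src: V=1.8000
k=1 load: inc=1.800000, refl=1.800000·0.333333=0.6000; V=0.000000+1.800000+0.600000=2.4000
k=2 src: inc=0.600000, refl=0.600000·-0.200000=-0.1200; V=1.800000+0.600000+-0.120000=2.2800
k=3 load: inc=-0.120000, refl=-0.120000·0.333333=-0.0400; V=2.400000+-0.120000+-0.040000=2.2400
k=4 src: inc=-0.040000, refl=-0.040000·-0.200000=0.0080; V=2.280000+-0.040000+0.008000=2.2480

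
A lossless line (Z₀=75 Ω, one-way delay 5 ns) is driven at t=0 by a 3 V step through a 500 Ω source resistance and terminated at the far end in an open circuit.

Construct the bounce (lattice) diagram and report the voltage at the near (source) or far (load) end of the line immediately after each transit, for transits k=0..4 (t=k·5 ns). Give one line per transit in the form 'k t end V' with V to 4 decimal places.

Γ_L=1.000000, Γ_S=0.739130; launch V₁=3·75/575=0.391304
k=0 src: V=0.3913
k=1 load: inc=0.391304, refl=0.391304·1.000000=0.3913; V=0.000000+0.391304+0.391304=0.7826
k=2 src: inc=0.391304, refl=0.391304·0.739130=0.2892; V=0.391304+0.391304+0.289225=1.0718
k=3 load: inc=0.289225, refl=0.289225·1.000000=0.2892; V=0.782609+0.289225+0.289225=1.3611
k=4 src: inc=0.289225, refl=0.289225·0.739130=0.2138; V=1.071834+0.289225+0.213775=1.5748

0 0 source 0.3913
1 5 load 0.7826
2 10 source 1.0718
3 15 load 1.3611
4 20 source 1.5748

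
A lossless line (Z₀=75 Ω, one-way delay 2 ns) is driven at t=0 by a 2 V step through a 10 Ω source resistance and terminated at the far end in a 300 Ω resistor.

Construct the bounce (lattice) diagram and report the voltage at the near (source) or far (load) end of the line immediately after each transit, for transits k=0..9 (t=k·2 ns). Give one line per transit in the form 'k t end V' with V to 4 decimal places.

Γ_L=0.600000, Γ_S=-0.764706; launch V₁=2·75/85=1.764706
k=0 src: V=1.7647
k=1 load: inc=1.764706, refl=1.764706·0.600000=1.0588; V=0.000000+1.764706+1.058824=2.8235
k=2 src: inc=1.058824, refl=1.058824·-0.764706=-0.8097; V=1.764706+1.058824+-0.809689=2.0138
k=3 load: inc=-0.809689, refl=-0.809689·0.600000=-0.4858; V=2.823529+-0.809689+-0.485813=1.5280
k=4 src: inc=-0.485813, refl=-0.485813·-0.764706=0.3715; V=2.013841+-0.485813+0.371504=1.8995
k=5 load: inc=0.371504, refl=0.371504·0.600000=0.2229; V=1.528028+0.371504+0.222903=2.1224
k=6 src: inc=0.222903, refl=0.222903·-0.764706=-0.1705; V=1.899532+0.222903+-0.170455=1.9520
k=7 load: inc=-0.170455, refl=-0.170455·0.600000=-0.1023; V=2.122434+-0.170455+-0.102273=1.8497
k=8 src: inc=-0.102273, refl=-0.102273·-0.764706=0.0782; V=1.951980+-0.102273+0.078209=1.9279
k=9 load: inc=0.078209, refl=0.078209·0.600000=0.0469; V=1.849707+0.078209+0.046925=1.9748

0 0 source 1.7647
1 2 load 2.8235
2 4 source 2.0138
3 6 load 1.5280
4 8 source 1.8995
5 10 load 2.1224
6 12 source 1.9520
7 14 load 1.8497
8 16 source 1.9279
9 18 load 1.9748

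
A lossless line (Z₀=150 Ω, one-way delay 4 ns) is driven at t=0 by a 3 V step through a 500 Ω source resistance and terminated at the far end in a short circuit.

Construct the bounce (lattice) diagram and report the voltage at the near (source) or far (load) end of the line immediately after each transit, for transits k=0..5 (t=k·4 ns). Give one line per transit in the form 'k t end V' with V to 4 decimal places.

Γ_L=-1.000000, Γ_S=0.538462; launch V₁=3·150/650=0.692308
k=0 src: V=0.6923
k=1 load: inc=0.692308, refl=0.692308·-1.000000=-0.6923; V=0.000000+0.692308+-0.692308=0.0000
k=2 src: inc=-0.692308, refl=-0.692308·0.538462=-0.3728; V=0.692308+-0.692308+-0.372781=-0.3728
k=3 load: inc=-0.372781, refl=-0.372781·-1.000000=0.3728; V=0.000000+-0.372781+0.372781=0.0000
k=4 src: inc=0.372781, refl=0.372781·0.538462=0.2007; V=-0.372781+0.372781+0.200728=0.2007
k=5 load: inc=0.200728, refl=0.200728·-1.000000=-0.2007; V=0.000000+0.200728+-0.200728=0.0000

0 0 source 0.6923
1 4 load 0.0000
2 8 source -0.3728
3 12 load 0.0000
4 16 source 0.2007
5 20 load 0.0000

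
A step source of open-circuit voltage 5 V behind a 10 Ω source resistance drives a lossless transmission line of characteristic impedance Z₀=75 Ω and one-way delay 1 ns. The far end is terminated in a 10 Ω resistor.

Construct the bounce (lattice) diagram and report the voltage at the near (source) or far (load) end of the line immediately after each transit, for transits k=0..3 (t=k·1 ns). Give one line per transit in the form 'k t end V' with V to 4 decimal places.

0 0 source 4.4118
1 1 load 1.0381
2 2 source 3.6180
3 3 load 1.6451

Γ_L=-0.764706, Γ_S=-0.764706; launch V₁=5·75/85=4.411765
k=0 src: V=4.4118
k=1 load: inc=4.411765, refl=4.411765·-0.764706=-3.3737; V=0.000000+4.411765+-3.373702=1.0381
k=2 src: inc=-3.373702, refl=-3.373702·-0.764706=2.5799; V=4.411765+-3.373702+2.579890=3.6180
k=3 load: inc=2.579890, refl=2.579890·-0.764706=-1.9729; V=1.038062+2.579890+-1.972857=1.6451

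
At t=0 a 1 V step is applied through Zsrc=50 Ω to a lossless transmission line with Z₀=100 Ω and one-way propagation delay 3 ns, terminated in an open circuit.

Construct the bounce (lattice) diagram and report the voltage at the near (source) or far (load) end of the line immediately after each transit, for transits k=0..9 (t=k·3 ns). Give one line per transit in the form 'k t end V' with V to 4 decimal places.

0 0 source 0.6667
1 3 load 1.3333
2 6 source 1.1111
3 9 load 0.8889
4 12 source 0.9630
5 15 load 1.0370
6 18 source 1.0123
7 21 load 0.9877
8 24 source 0.9959
9 27 load 1.0041

Γ_L=1.000000, Γ_S=-0.333333; launch V₁=1·100/150=0.666667
k=0 src: V=0.6667
k=1 load: inc=0.666667, refl=0.666667·1.000000=0.6667; V=0.000000+0.666667+0.666667=1.3333
k=2 src: inc=0.666667, refl=0.666667·-0.333333=-0.2222; V=0.666667+0.666667+-0.222222=1.1111
k=3 load: inc=-0.222222, refl=-0.222222·1.000000=-0.2222; V=1.333333+-0.222222+-0.222222=0.8889
k=4 src: inc=-0.222222, refl=-0.222222·-0.333333=0.0741; V=1.111111+-0.222222+0.074074=0.9630
k=5 load: inc=0.074074, refl=0.074074·1.000000=0.0741; V=0.888889+0.074074+0.074074=1.0370
k=6 src: inc=0.074074, refl=0.074074·-0.333333=-0.0247; V=0.962963+0.074074+-0.024691=1.0123
k=7 load: inc=-0.024691, refl=-0.024691·1.000000=-0.0247; V=1.037037+-0.024691+-0.024691=0.9877
k=8 src: inc=-0.024691, refl=-0.024691·-0.333333=0.0082; V=1.012346+-0.024691+0.008230=0.9959
k=9 load: inc=0.008230, refl=0.008230·1.000000=0.0082; V=0.987654+0.008230+0.008230=1.0041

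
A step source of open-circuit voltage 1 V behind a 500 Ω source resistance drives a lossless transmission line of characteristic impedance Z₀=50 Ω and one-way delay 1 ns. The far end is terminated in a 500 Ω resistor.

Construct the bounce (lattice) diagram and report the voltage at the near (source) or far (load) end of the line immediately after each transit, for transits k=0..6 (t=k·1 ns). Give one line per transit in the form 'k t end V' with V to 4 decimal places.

0 0 source 0.0909
1 1 load 0.1653
2 2 source 0.2261
3 3 load 0.2759
4 4 source 0.3167
5 5 load 0.3500
6 6 source 0.3773

Γ_L=0.818182, Γ_S=0.818182; launch V₁=1·50/550=0.090909
k=0 src: V=0.0909
k=1 load: inc=0.090909, refl=0.090909·0.818182=0.0744; V=0.000000+0.090909+0.074380=0.1653
k=2 src: inc=0.074380, refl=0.074380·0.818182=0.0609; V=0.090909+0.074380+0.060856=0.2261
k=3 load: inc=0.060856, refl=0.060856·0.818182=0.0498; V=0.165289+0.060856+0.049792=0.2759
k=4 src: inc=0.049792, refl=0.049792·0.818182=0.0407; V=0.226146+0.049792+0.040739=0.3167
k=5 load: inc=0.040739, refl=0.040739·0.818182=0.0333; V=0.275937+0.040739+0.033332=0.3500
k=6 src: inc=0.033332, refl=0.033332·0.818182=0.0273; V=0.316676+0.033332+0.027271=0.3773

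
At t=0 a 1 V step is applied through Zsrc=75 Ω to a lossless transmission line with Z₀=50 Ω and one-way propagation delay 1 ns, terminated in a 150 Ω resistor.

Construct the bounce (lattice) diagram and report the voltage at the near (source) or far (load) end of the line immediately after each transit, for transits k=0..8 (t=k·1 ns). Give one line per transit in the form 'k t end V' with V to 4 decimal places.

0 0 source 0.4000
1 1 load 0.6000
2 2 source 0.6400
3 3 load 0.6600
4 4 source 0.6640
5 5 load 0.6660
6 6 source 0.6664
7 7 load 0.6666
8 8 source 0.6666

Γ_L=0.500000, Γ_S=0.200000; launch V₁=1·50/125=0.400000
k=0 src: V=0.4000
k=1 load: inc=0.400000, refl=0.400000·0.500000=0.2000; V=0.000000+0.400000+0.200000=0.6000
k=2 src: inc=0.200000, refl=0.200000·0.200000=0.0400; V=0.400000+0.200000+0.040000=0.6400
k=3 load: inc=0.040000, refl=0.040000·0.500000=0.0200; V=0.600000+0.040000+0.020000=0.6600
k=4 src: inc=0.020000, refl=0.020000·0.200000=0.0040; V=0.640000+0.020000+0.004000=0.6640
k=5 load: inc=0.004000, refl=0.004000·0.500000=0.0020; V=0.660000+0.004000+0.002000=0.6660
k=6 src: inc=0.002000, refl=0.002000·0.200000=0.0004; V=0.664000+0.002000+0.000400=0.6664
k=7 load: inc=0.000400, refl=0.000400·0.500000=0.0002; V=0.666000+0.000400+0.000200=0.6666
k=8 src: inc=0.000200, refl=0.000200·0.200000=0.0000; V=0.666400+0.000200+0.000040=0.6666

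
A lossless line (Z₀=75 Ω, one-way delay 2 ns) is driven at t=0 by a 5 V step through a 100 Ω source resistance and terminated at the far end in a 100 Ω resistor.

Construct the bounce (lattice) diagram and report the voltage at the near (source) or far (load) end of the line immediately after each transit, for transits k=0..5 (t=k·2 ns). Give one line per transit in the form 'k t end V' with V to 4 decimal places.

Γ_L=0.142857, Γ_S=0.142857; launch V₁=5·75/175=2.142857
k=0 src: V=2.1429
k=1 load: inc=2.142857, refl=2.142857·0.142857=0.3061; V=0.000000+2.142857+0.306122=2.4490
k=2 src: inc=0.306122, refl=0.306122·0.142857=0.0437; V=2.142857+0.306122+0.043732=2.4927
k=3 load: inc=0.043732, refl=0.043732·0.142857=0.0062; V=2.448980+0.043732+0.006247=2.4990
k=4 src: inc=0.006247, refl=0.006247·0.142857=0.0009; V=2.492711+0.006247+0.000892=2.4999
k=5 load: inc=0.000892, refl=0.000892·0.142857=0.0001; V=2.498959+0.000892+0.000127=2.5000

0 0 source 2.1429
1 2 load 2.4490
2 4 source 2.4927
3 6 load 2.4990
4 8 source 2.4999
5 10 load 2.5000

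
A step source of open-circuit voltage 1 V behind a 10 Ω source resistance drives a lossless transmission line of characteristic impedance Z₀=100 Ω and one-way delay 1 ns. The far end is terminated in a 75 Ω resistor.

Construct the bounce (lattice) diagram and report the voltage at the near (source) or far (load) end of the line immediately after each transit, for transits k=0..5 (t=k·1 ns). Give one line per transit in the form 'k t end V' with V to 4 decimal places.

Γ_L=-0.142857, Γ_S=-0.818182; launch V₁=1·100/110=0.909091
k=0 src: V=0.9091
k=1 load: inc=0.909091, refl=0.909091·-0.142857=-0.1299; V=0.000000+0.909091+-0.129870=0.7792
k=2 src: inc=-0.129870, refl=-0.129870·-0.818182=0.1063; V=0.909091+-0.129870+0.106257=0.8855
k=3 load: inc=0.106257, refl=0.106257·-0.142857=-0.0152; V=0.779221+0.106257+-0.015180=0.8703
k=4 src: inc=-0.015180, refl=-0.015180·-0.818182=0.0124; V=0.885478+-0.015180+0.012420=0.8827
k=5 load: inc=0.012420, refl=0.012420·-0.142857=-0.0018; V=0.870299+0.012420+-0.001774=0.8809

0 0 source 0.9091
1 1 load 0.7792
2 2 source 0.8855
3 3 load 0.8703
4 4 source 0.8827
5 5 load 0.8809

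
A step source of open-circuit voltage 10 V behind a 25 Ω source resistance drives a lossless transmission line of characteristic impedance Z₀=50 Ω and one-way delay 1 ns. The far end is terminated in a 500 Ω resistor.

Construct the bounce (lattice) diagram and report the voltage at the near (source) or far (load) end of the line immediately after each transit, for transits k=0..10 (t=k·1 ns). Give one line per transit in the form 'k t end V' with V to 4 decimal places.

Γ_L=0.818182, Γ_S=-0.333333; launch V₁=10·50/75=6.666667
k=0 src: V=6.6667
k=1 load: inc=6.666667, refl=6.666667·0.818182=5.4545; V=0.000000+6.666667+5.454545=12.1212
k=2 src: inc=5.454545, refl=5.454545·-0.333333=-1.8182; V=6.666667+5.454545+-1.818182=10.3030
k=3 load: inc=-1.818182, refl=-1.818182·0.818182=-1.4876; V=12.121212+-1.818182+-1.487603=8.8154
k=4 src: inc=-1.487603, refl=-1.487603·-0.333333=0.4959; V=10.303030+-1.487603+0.495868=9.3113
k=5 load: inc=0.495868, refl=0.495868·0.818182=0.4057; V=8.815427+0.495868+0.405710=9.7170
k=6 src: inc=0.405710, refl=0.405710·-0.333333=-0.1352; V=9.311295+0.405710+-0.135237=9.5818
k=7 load: inc=-0.135237, refl=-0.135237·0.818182=-0.1106; V=9.717005+-0.135237+-0.110648=9.4711
k=8 src: inc=-0.110648, refl=-0.110648·-0.333333=0.0369; V=9.581768+-0.110648+0.036883=9.5080
k=9 load: inc=0.036883, refl=0.036883·0.818182=0.0302; V=9.471120+0.036883+0.030177=9.5382
k=10 src: inc=0.030177, refl=0.030177·-0.333333=-0.0101; V=9.508003+0.030177+-0.010059=9.5281

0 0 source 6.6667
1 1 load 12.1212
2 2 source 10.3030
3 3 load 8.8154
4 4 source 9.3113
5 5 load 9.7170
6 6 source 9.5818
7 7 load 9.4711
8 8 source 9.5080
9 9 load 9.5382
10 10 source 9.5281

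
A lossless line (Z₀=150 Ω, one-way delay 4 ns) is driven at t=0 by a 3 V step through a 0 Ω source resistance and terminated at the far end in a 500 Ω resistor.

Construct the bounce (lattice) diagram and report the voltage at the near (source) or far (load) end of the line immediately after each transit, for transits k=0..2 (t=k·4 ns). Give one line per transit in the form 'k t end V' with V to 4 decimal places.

0 0 source 3.0000
1 4 load 4.6154
2 8 source 3.0000

Γ_L=0.538462, Γ_S=-1.000000; launch V₁=3·150/150=3.000000
k=0 src: V=3.0000
k=1 load: inc=3.000000, refl=3.000000·0.538462=1.6154; V=0.000000+3.000000+1.615385=4.6154
k=2 src: inc=1.615385, refl=1.615385·-1.000000=-1.6154; V=3.000000+1.615385+-1.615385=3.0000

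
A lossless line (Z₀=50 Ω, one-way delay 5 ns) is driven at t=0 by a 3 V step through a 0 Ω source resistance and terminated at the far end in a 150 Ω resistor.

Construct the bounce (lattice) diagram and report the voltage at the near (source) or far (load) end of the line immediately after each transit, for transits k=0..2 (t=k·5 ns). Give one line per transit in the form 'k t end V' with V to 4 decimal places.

0 0 source 3.0000
1 5 load 4.5000
2 10 source 3.0000

Γ_L=0.500000, Γ_S=-1.000000; launch V₁=3·50/50=3.000000
k=0 src: V=3.0000
k=1 load: inc=3.000000, refl=3.000000·0.500000=1.5000; V=0.000000+3.000000+1.500000=4.5000
k=2 src: inc=1.500000, refl=1.500000·-1.000000=-1.5000; V=3.000000+1.500000+-1.500000=3.0000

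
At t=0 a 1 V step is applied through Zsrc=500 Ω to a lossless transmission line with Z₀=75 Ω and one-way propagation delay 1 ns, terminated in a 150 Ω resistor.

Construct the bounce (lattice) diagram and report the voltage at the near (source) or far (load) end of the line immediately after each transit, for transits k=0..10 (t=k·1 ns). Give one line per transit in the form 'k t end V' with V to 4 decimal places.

0 0 source 0.1304
1 1 load 0.1739
2 2 source 0.2060
3 3 load 0.2168
4 4 source 0.2247
5 5 load 0.2273
6 6 source 0.2293
7 7 load 0.2299
8 8 source 0.2304
9 9 load 0.2306
10 10 source 0.2307

Γ_L=0.333333, Γ_S=0.739130; launch V₁=1·75/575=0.130435
k=0 src: V=0.1304
k=1 load: inc=0.130435, refl=0.130435·0.333333=0.0435; V=0.000000+0.130435+0.043478=0.1739
k=2 src: inc=0.043478, refl=0.043478·0.739130=0.0321; V=0.130435+0.043478+0.032136=0.2060
k=3 load: inc=0.032136, refl=0.032136·0.333333=0.0107; V=0.173913+0.032136+0.010712=0.2168
k=4 src: inc=0.010712, refl=0.010712·0.739130=0.0079; V=0.206049+0.010712+0.007918=0.2247
k=5 load: inc=0.007918, refl=0.007918·0.333333=0.0026; V=0.216761+0.007918+0.002639=0.2273
k=6 src: inc=0.002639, refl=0.002639·0.739130=0.0020; V=0.224679+0.002639+0.001951=0.2293
k=7 load: inc=0.001951, refl=0.001951·0.333333=0.0007; V=0.227318+0.001951+0.000650=0.2299
k=8 src: inc=0.000650, refl=0.000650·0.739130=0.0005; V=0.229269+0.000650+0.000481=0.2304
k=9 load: inc=0.000481, refl=0.000481·0.333333=0.0002; V=0.229919+0.000481+0.000160=0.2306
k=10 src: inc=0.000160, refl=0.000160·0.739130=0.0001; V=0.230400+0.000160+0.000118=0.2307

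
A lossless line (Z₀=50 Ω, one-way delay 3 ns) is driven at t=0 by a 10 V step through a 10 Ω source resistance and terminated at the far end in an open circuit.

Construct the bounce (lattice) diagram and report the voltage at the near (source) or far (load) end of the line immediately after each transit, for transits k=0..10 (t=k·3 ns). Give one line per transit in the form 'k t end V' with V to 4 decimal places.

Γ_L=1.000000, Γ_S=-0.666667; launch V₁=10·50/60=8.333333
k=0 src: V=8.3333
k=1 load: inc=8.333333, refl=8.333333·1.000000=8.3333; V=0.000000+8.333333+8.333333=16.6667
k=2 src: inc=8.333333, refl=8.333333·-0.666667=-5.5556; V=8.333333+8.333333+-5.555556=11.1111
k=3 load: inc=-5.555556, refl=-5.555556·1.000000=-5.5556; V=16.666667+-5.555556+-5.555556=5.5556
k=4 src: inc=-5.555556, refl=-5.555556·-0.666667=3.7037; V=11.111111+-5.555556+3.703704=9.2593
k=5 load: inc=3.703704, refl=3.703704·1.000000=3.7037; V=5.555556+3.703704+3.703704=12.9630
k=6 src: inc=3.703704, refl=3.703704·-0.666667=-2.4691; V=9.259259+3.703704+-2.469136=10.4938
k=7 load: inc=-2.469136, refl=-2.469136·1.000000=-2.4691; V=12.962963+-2.469136+-2.469136=8.0247
k=8 src: inc=-2.469136, refl=-2.469136·-0.666667=1.6461; V=10.493827+-2.469136+1.646091=9.6708
k=9 load: inc=1.646091, refl=1.646091·1.000000=1.6461; V=8.024691+1.646091+1.646091=11.3169
k=10 src: inc=1.646091, refl=1.646091·-0.666667=-1.0974; V=9.670782+1.646091+-1.097394=10.2195

0 0 source 8.3333
1 3 load 16.6667
2 6 source 11.1111
3 9 load 5.5556
4 12 source 9.2593
5 15 load 12.9630
6 18 source 10.4938
7 21 load 8.0247
8 24 source 9.6708
9 27 load 11.3169
10 30 source 10.2195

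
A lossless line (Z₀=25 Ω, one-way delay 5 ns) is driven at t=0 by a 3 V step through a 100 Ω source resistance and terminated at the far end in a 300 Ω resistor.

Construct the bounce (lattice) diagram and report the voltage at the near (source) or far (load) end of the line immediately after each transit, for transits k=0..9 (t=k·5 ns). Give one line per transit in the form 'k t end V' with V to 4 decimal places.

0 0 source 0.6000
1 5 load 1.1077
2 10 source 1.4123
3 15 load 1.6701
4 20 source 1.8247
5 25 load 1.9556
6 30 source 2.0341
7 35 load 2.1005
8 40 source 2.1404
9 45 load 2.1741

Γ_L=0.846154, Γ_S=0.600000; launch V₁=3·25/125=0.600000
k=0 src: V=0.6000
k=1 load: inc=0.600000, refl=0.600000·0.846154=0.5077; V=0.000000+0.600000+0.507692=1.1077
k=2 src: inc=0.507692, refl=0.507692·0.600000=0.3046; V=0.600000+0.507692+0.304615=1.4123
k=3 load: inc=0.304615, refl=0.304615·0.846154=0.2578; V=1.107692+0.304615+0.257751=1.6701
k=4 src: inc=0.257751, refl=0.257751·0.600000=0.1547; V=1.412308+0.257751+0.154651=1.8247
k=5 load: inc=0.154651, refl=0.154651·0.846154=0.1309; V=1.670059+0.154651+0.130858=1.9556
k=6 src: inc=0.130858, refl=0.130858·0.600000=0.0785; V=1.824710+0.130858+0.078515=2.0341
k=7 load: inc=0.078515, refl=0.078515·0.846154=0.0664; V=1.955569+0.078515+0.066436=2.1005
k=8 src: inc=0.066436, refl=0.066436·0.600000=0.0399; V=2.034084+0.066436+0.039861=2.1404
k=9 load: inc=0.039861, refl=0.039861·0.846154=0.0337; V=2.100519+0.039861+0.033729=2.1741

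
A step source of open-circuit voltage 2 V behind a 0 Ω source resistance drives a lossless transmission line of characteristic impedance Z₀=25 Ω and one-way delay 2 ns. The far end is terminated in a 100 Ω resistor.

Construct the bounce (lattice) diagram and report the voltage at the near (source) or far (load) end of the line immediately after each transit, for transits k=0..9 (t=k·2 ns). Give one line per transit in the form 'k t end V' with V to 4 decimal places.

0 0 source 2.0000
1 2 load 3.2000
2 4 source 2.0000
3 6 load 1.2800
4 8 source 2.0000
5 10 load 2.4320
6 12 source 2.0000
7 14 load 1.7408
8 16 source 2.0000
9 18 load 2.1555

Γ_L=0.600000, Γ_S=-1.000000; launch V₁=2·25/25=2.000000
k=0 src: V=2.0000
k=1 load: inc=2.000000, refl=2.000000·0.600000=1.2000; V=0.000000+2.000000+1.200000=3.2000
k=2 src: inc=1.200000, refl=1.200000·-1.000000=-1.2000; V=2.000000+1.200000+-1.200000=2.0000
k=3 load: inc=-1.200000, refl=-1.200000·0.600000=-0.7200; V=3.200000+-1.200000+-0.720000=1.2800
k=4 src: inc=-0.720000, refl=-0.720000·-1.000000=0.7200; V=2.000000+-0.720000+0.720000=2.0000
k=5 load: inc=0.720000, refl=0.720000·0.600000=0.4320; V=1.280000+0.720000+0.432000=2.4320
k=6 src: inc=0.432000, refl=0.432000·-1.000000=-0.4320; V=2.000000+0.432000+-0.432000=2.0000
k=7 load: inc=-0.432000, refl=-0.432000·0.600000=-0.2592; V=2.432000+-0.432000+-0.259200=1.7408
k=8 src: inc=-0.259200, refl=-0.259200·-1.000000=0.2592; V=2.000000+-0.259200+0.259200=2.0000
k=9 load: inc=0.259200, refl=0.259200·0.600000=0.1555; V=1.740800+0.259200+0.155520=2.1555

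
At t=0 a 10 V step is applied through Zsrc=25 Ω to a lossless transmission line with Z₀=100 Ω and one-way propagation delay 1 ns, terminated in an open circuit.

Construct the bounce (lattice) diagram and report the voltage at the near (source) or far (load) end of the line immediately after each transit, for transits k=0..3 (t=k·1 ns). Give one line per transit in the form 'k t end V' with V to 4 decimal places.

Γ_L=1.000000, Γ_S=-0.600000; launch V₁=10·100/125=8.000000
k=0 src: V=8.0000
k=1 load: inc=8.000000, refl=8.000000·1.000000=8.0000; V=0.000000+8.000000+8.000000=16.0000
k=2 src: inc=8.000000, refl=8.000000·-0.600000=-4.8000; V=8.000000+8.000000+-4.800000=11.2000
k=3 load: inc=-4.800000, refl=-4.800000·1.000000=-4.8000; V=16.000000+-4.800000+-4.800000=6.4000

0 0 source 8.0000
1 1 load 16.0000
2 2 source 11.2000
3 3 load 6.4000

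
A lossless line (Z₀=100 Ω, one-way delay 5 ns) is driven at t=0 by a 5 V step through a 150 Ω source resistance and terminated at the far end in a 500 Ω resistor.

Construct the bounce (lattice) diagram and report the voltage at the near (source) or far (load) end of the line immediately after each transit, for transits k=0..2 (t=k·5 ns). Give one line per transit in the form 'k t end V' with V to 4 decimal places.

Γ_L=0.666667, Γ_S=0.200000; launch V₁=5·100/250=2.000000
k=0 src: V=2.0000
k=1 load: inc=2.000000, refl=2.000000·0.666667=1.3333; V=0.000000+2.000000+1.333333=3.3333
k=2 src: inc=1.333333, refl=1.333333·0.200000=0.2667; V=2.000000+1.333333+0.266667=3.6000

0 0 source 2.0000
1 5 load 3.3333
2 10 source 3.6000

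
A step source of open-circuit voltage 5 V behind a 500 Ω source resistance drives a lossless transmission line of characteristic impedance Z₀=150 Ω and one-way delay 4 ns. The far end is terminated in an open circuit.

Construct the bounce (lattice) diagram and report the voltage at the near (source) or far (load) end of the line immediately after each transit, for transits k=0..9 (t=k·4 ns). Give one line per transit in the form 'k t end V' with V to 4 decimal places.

0 0 source 1.1538
1 4 load 2.3077
2 8 source 2.9290
3 12 load 3.5503
4 16 source 3.8848
5 20 load 4.2194
6 24 source 4.3995
7 28 load 4.5797
8 32 source 4.6767
9 36 load 4.7737

Γ_L=1.000000, Γ_S=0.538462; launch V₁=5·150/650=1.153846
k=0 src: V=1.1538
k=1 load: inc=1.153846, refl=1.153846·1.000000=1.1538; V=0.000000+1.153846+1.153846=2.3077
k=2 src: inc=1.153846, refl=1.153846·0.538462=0.6213; V=1.153846+1.153846+0.621302=2.9290
k=3 load: inc=0.621302, refl=0.621302·1.000000=0.6213; V=2.307692+0.621302+0.621302=3.5503
k=4 src: inc=0.621302, refl=0.621302·0.538462=0.3345; V=2.928994+0.621302+0.334547=3.8848
k=5 load: inc=0.334547, refl=0.334547·1.000000=0.3345; V=3.550296+0.334547+0.334547=4.2194
k=6 src: inc=0.334547, refl=0.334547·0.538462=0.1801; V=3.884843+0.334547+0.180141=4.3995
k=7 load: inc=0.180141, refl=0.180141·1.000000=0.1801; V=4.219390+0.180141+0.180141=4.5797
k=8 src: inc=0.180141, refl=0.180141·0.538462=0.0970; V=4.399531+0.180141+0.096999=4.6767
k=9 load: inc=0.096999, refl=0.096999·1.000000=0.0970; V=4.579672+0.096999+0.096999=4.7737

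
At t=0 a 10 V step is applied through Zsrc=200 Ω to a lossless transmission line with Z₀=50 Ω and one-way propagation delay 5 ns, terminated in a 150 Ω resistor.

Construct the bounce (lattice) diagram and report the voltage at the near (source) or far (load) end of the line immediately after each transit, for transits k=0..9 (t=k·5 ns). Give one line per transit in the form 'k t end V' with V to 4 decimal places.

0 0 source 2.0000
1 5 load 3.0000
2 10 source 3.6000
3 15 load 3.9000
4 20 source 4.0800
5 25 load 4.1700
6 30 source 4.2240
7 35 load 4.2510
8 40 source 4.2672
9 45 load 4.2753

Γ_L=0.500000, Γ_S=0.600000; launch V₁=10·50/250=2.000000
k=0 src: V=2.0000
k=1 load: inc=2.000000, refl=2.000000·0.500000=1.0000; V=0.000000+2.000000+1.000000=3.0000
k=2 src: inc=1.000000, refl=1.000000·0.600000=0.6000; V=2.000000+1.000000+0.600000=3.6000
k=3 load: inc=0.600000, refl=0.600000·0.500000=0.3000; V=3.000000+0.600000+0.300000=3.9000
k=4 src: inc=0.300000, refl=0.300000·0.600000=0.1800; V=3.600000+0.300000+0.180000=4.0800
k=5 load: inc=0.180000, refl=0.180000·0.500000=0.0900; V=3.900000+0.180000+0.090000=4.1700
k=6 src: inc=0.090000, refl=0.090000·0.600000=0.0540; V=4.080000+0.090000+0.054000=4.2240
k=7 load: inc=0.054000, refl=0.054000·0.500000=0.0270; V=4.170000+0.054000+0.027000=4.2510
k=8 src: inc=0.027000, refl=0.027000·0.600000=0.0162; V=4.224000+0.027000+0.016200=4.2672
k=9 load: inc=0.016200, refl=0.016200·0.500000=0.0081; V=4.251000+0.016200+0.008100=4.2753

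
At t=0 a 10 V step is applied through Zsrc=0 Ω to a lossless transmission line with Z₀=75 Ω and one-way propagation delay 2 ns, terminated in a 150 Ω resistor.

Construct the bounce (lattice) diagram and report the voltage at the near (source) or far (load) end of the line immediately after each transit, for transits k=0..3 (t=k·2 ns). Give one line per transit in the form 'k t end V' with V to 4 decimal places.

Γ_L=0.333333, Γ_S=-1.000000; launch V₁=10·75/75=10.000000
k=0 src: V=10.0000
k=1 load: inc=10.000000, refl=10.000000·0.333333=3.3333; V=0.000000+10.000000+3.333333=13.3333
k=2 src: inc=3.333333, refl=3.333333·-1.000000=-3.3333; V=10.000000+3.333333+-3.333333=10.0000
k=3 load: inc=-3.333333, refl=-3.333333·0.333333=-1.1111; V=13.333333+-3.333333+-1.111111=8.8889

0 0 source 10.0000
1 2 load 13.3333
2 4 source 10.0000
3 6 load 8.8889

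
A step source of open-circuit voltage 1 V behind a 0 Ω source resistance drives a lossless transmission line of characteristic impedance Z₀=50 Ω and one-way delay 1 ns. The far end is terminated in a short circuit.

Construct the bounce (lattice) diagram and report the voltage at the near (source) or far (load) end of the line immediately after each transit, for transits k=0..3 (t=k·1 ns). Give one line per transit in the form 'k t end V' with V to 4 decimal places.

0 0 source 1.0000
1 1 load 0.0000
2 2 source 1.0000
3 3 load 0.0000

Γ_L=-1.000000, Γ_S=-1.000000; launch V₁=1·50/50=1.000000
k=0 src: V=1.0000
k=1 load: inc=1.000000, refl=1.000000·-1.000000=-1.0000; V=0.000000+1.000000+-1.000000=0.0000
k=2 src: inc=-1.000000, refl=-1.000000·-1.000000=1.0000; V=1.000000+-1.000000+1.000000=1.0000
k=3 load: inc=1.000000, refl=1.000000·-1.000000=-1.0000; V=0.000000+1.000000+-1.000000=0.0000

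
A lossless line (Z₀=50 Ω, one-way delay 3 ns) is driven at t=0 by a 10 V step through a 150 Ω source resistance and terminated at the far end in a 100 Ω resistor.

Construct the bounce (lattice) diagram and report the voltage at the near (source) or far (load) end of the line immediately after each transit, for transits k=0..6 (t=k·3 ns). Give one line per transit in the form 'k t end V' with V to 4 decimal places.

0 0 source 2.5000
1 3 load 3.3333
2 6 source 3.7500
3 9 load 3.8889
4 12 source 3.9583
5 15 load 3.9815
6 18 source 3.9931

Γ_L=0.333333, Γ_S=0.500000; launch V₁=10·50/200=2.500000
k=0 src: V=2.5000
k=1 load: inc=2.500000, refl=2.500000·0.333333=0.8333; V=0.000000+2.500000+0.833333=3.3333
k=2 src: inc=0.833333, refl=0.833333·0.500000=0.4167; V=2.500000+0.833333+0.416667=3.7500
k=3 load: inc=0.416667, refl=0.416667·0.333333=0.1389; V=3.333333+0.416667+0.138889=3.8889
k=4 src: inc=0.138889, refl=0.138889·0.500000=0.0694; V=3.750000+0.138889+0.069444=3.9583
k=5 load: inc=0.069444, refl=0.069444·0.333333=0.0231; V=3.888889+0.069444+0.023148=3.9815
k=6 src: inc=0.023148, refl=0.023148·0.500000=0.0116; V=3.958333+0.023148+0.011574=3.9931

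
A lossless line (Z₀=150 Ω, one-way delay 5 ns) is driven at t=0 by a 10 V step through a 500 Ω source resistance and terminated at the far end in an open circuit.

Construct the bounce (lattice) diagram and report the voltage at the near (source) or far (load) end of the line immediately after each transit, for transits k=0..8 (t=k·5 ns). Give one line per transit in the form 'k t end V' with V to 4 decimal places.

0 0 source 2.3077
1 5 load 4.6154
2 10 source 5.8580
3 15 load 7.1006
4 20 source 7.7697
5 25 load 8.4388
6 30 source 8.7991
7 35 load 9.1593
8 40 source 9.3533

Γ_L=1.000000, Γ_S=0.538462; launch V₁=10·150/650=2.307692
k=0 src: V=2.3077
k=1 load: inc=2.307692, refl=2.307692·1.000000=2.3077; V=0.000000+2.307692+2.307692=4.6154
k=2 src: inc=2.307692, refl=2.307692·0.538462=1.2426; V=2.307692+2.307692+1.242604=5.8580
k=3 load: inc=1.242604, refl=1.242604·1.000000=1.2426; V=4.615385+1.242604+1.242604=7.1006
k=4 src: inc=1.242604, refl=1.242604·0.538462=0.6691; V=5.857988+1.242604+0.669094=7.7697
k=5 load: inc=0.669094, refl=0.669094·1.000000=0.6691; V=7.100592+0.669094+0.669094=8.4388
k=6 src: inc=0.669094, refl=0.669094·0.538462=0.3603; V=7.769686+0.669094+0.360282=8.7991
k=7 load: inc=0.360282, refl=0.360282·1.000000=0.3603; V=8.438780+0.360282+0.360282=9.1593
k=8 src: inc=0.360282, refl=0.360282·0.538462=0.1940; V=8.799062+0.360282+0.193998=9.3533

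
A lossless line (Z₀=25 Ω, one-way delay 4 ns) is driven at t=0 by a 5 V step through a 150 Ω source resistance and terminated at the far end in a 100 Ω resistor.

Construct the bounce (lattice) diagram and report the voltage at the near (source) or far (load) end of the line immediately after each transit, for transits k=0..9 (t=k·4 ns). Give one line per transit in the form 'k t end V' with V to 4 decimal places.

Γ_L=0.600000, Γ_S=0.714286; launch V₁=5·25/175=0.714286
k=0 src: V=0.7143
k=1 load: inc=0.714286, refl=0.714286·0.600000=0.4286; V=0.000000+0.714286+0.428571=1.1429
k=2 src: inc=0.428571, refl=0.428571·0.714286=0.3061; V=0.714286+0.428571+0.306122=1.4490
k=3 load: inc=0.306122, refl=0.306122·0.600000=0.1837; V=1.142857+0.306122+0.183673=1.6327
k=4 src: inc=0.183673, refl=0.183673·0.714286=0.1312; V=1.448980+0.183673+0.131195=1.7638
k=5 load: inc=0.131195, refl=0.131195·0.600000=0.0787; V=1.632653+0.131195+0.078717=1.8426
k=6 src: inc=0.078717, refl=0.078717·0.714286=0.0562; V=1.763848+0.078717+0.056227=1.8988
k=7 load: inc=0.056227, refl=0.056227·0.600000=0.0337; V=1.842566+0.056227+0.033736=1.9325
k=8 src: inc=0.033736, refl=0.033736·0.714286=0.0241; V=1.898792+0.033736+0.024097=1.9566
k=9 load: inc=0.024097, refl=0.024097·0.600000=0.0145; V=1.932528+0.024097+0.014458=1.9711

0 0 source 0.7143
1 4 load 1.1429
2 8 source 1.4490
3 12 load 1.6327
4 16 source 1.7638
5 20 load 1.8426
6 24 source 1.8988
7 28 load 1.9325
8 32 source 1.9566
9 36 load 1.9711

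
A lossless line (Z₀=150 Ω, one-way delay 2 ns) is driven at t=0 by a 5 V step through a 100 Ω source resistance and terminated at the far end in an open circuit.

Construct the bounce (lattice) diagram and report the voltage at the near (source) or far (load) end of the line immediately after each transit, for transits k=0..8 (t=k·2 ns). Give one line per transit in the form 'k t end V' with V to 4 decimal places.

0 0 source 3.0000
1 2 load 6.0000
2 4 source 5.4000
3 6 load 4.8000
4 8 source 4.9200
5 10 load 5.0400
6 12 source 5.0160
7 14 load 4.9920
8 16 source 4.9968

Γ_L=1.000000, Γ_S=-0.200000; launch V₁=5·150/250=3.000000
k=0 src: V=3.0000
k=1 load: inc=3.000000, refl=3.000000·1.000000=3.0000; V=0.000000+3.000000+3.000000=6.0000
k=2 src: inc=3.000000, refl=3.000000·-0.200000=-0.6000; V=3.000000+3.000000+-0.600000=5.4000
k=3 load: inc=-0.600000, refl=-0.600000·1.000000=-0.6000; V=6.000000+-0.600000+-0.600000=4.8000
k=4 src: inc=-0.600000, refl=-0.600000·-0.200000=0.1200; V=5.400000+-0.600000+0.120000=4.9200
k=5 load: inc=0.120000, refl=0.120000·1.000000=0.1200; V=4.800000+0.120000+0.120000=5.0400
k=6 src: inc=0.120000, refl=0.120000·-0.200000=-0.0240; V=4.920000+0.120000+-0.024000=5.0160
k=7 load: inc=-0.024000, refl=-0.024000·1.000000=-0.0240; V=5.040000+-0.024000+-0.024000=4.9920
k=8 src: inc=-0.024000, refl=-0.024000·-0.200000=0.0048; V=5.016000+-0.024000+0.004800=4.9968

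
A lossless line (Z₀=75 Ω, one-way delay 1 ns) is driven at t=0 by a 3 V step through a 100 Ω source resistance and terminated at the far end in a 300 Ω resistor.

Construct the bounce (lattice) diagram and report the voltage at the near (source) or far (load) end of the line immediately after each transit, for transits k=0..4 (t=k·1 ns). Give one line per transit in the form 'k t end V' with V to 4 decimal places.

0 0 source 1.2857
1 1 load 2.0571
2 2 source 2.1673
3 3 load 2.2335
4 4 source 2.2429

Γ_L=0.600000, Γ_S=0.142857; launch V₁=3·75/175=1.285714
k=0 src: V=1.2857
k=1 load: inc=1.285714, refl=1.285714·0.600000=0.7714; V=0.000000+1.285714+0.771429=2.0571
k=2 src: inc=0.771429, refl=0.771429·0.142857=0.1102; V=1.285714+0.771429+0.110204=2.1673
k=3 load: inc=0.110204, refl=0.110204·0.600000=0.0661; V=2.057143+0.110204+0.066122=2.2335
k=4 src: inc=0.066122, refl=0.066122·0.142857=0.0094; V=2.167347+0.066122+0.009446=2.2429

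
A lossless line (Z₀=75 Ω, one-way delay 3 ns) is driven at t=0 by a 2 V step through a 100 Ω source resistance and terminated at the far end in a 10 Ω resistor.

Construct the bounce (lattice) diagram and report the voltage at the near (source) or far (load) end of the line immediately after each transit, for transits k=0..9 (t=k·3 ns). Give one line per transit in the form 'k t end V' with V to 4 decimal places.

Γ_L=-0.764706, Γ_S=0.142857; launch V₁=2·75/175=0.857143
k=0 src: V=0.8571
k=1 load: inc=0.857143, refl=0.857143·-0.764706=-0.6555; V=0.000000+0.857143+-0.655462=0.2017
k=2 src: inc=-0.655462, refl=-0.655462·0.142857=-0.0936; V=0.857143+-0.655462+-0.093637=0.1080
k=3 load: inc=-0.093637, refl=-0.093637·-0.764706=0.0716; V=0.201681+-0.093637+0.071605=0.1796
k=4 src: inc=0.071605, refl=0.071605·0.142857=0.0102; V=0.108043+0.071605+0.010229=0.1899
k=5 load: inc=0.010229, refl=0.010229·-0.764706=-0.0078; V=0.179648+0.010229+-0.007822=0.1821
k=6 src: inc=-0.007822, refl=-0.007822·0.142857=-0.0011; V=0.189878+-0.007822+-0.001117=0.1809
k=7 load: inc=-0.001117, refl=-0.001117·-0.764706=0.0009; V=0.182055+-0.001117+0.000855=0.1818
k=8 src: inc=0.000855, refl=0.000855·0.142857=0.0001; V=0.180938+0.000855+0.000122=0.1819
k=9 load: inc=0.000122, refl=0.000122·-0.764706=-0.0001; V=0.181792+0.000122+-0.000093=0.1818

0 0 source 0.8571
1 3 load 0.2017
2 6 source 0.1080
3 9 load 0.1796
4 12 source 0.1899
5 15 load 0.1821
6 18 source 0.1809
7 21 load 0.1818
8 24 source 0.1819
9 27 load 0.1818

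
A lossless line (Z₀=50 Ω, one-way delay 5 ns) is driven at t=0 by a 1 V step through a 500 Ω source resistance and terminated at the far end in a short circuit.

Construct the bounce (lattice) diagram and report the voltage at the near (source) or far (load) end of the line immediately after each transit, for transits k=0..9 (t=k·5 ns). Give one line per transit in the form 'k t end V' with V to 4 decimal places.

Γ_L=-1.000000, Γ_S=0.818182; launch V₁=1·50/550=0.090909
k=0 src: V=0.0909
k=1 load: inc=0.090909, refl=0.090909·-1.000000=-0.0909; V=0.000000+0.090909+-0.090909=0.0000
k=2 src: inc=-0.090909, refl=-0.090909·0.818182=-0.0744; V=0.090909+-0.090909+-0.074380=-0.0744
k=3 load: inc=-0.074380, refl=-0.074380·-1.000000=0.0744; V=0.000000+-0.074380+0.074380=0.0000
k=4 src: inc=0.074380, refl=0.074380·0.818182=0.0609; V=-0.074380+0.074380+0.060856=0.0609
k=5 load: inc=0.060856, refl=0.060856·-1.000000=-0.0609; V=0.000000+0.060856+-0.060856=0.0000
k=6 src: inc=-0.060856, refl=-0.060856·0.818182=-0.0498; V=0.060856+-0.060856+-0.049792=-0.0498
k=7 load: inc=-0.049792, refl=-0.049792·-1.000000=0.0498; V=0.000000+-0.049792+0.049792=0.0000
k=8 src: inc=0.049792, refl=0.049792·0.818182=0.0407; V=-0.049792+0.049792+0.040739=0.0407
k=9 load: inc=0.040739, refl=0.040739·-1.000000=-0.0407; V=0.000000+0.040739+-0.040739=0.0000

0 0 source 0.0909
1 5 load 0.0000
2 10 source -0.0744
3 15 load 0.0000
4 20 source 0.0609
5 25 load 0.0000
6 30 source -0.0498
7 35 load 0.0000
8 40 source 0.0407
9 45 load 0.0000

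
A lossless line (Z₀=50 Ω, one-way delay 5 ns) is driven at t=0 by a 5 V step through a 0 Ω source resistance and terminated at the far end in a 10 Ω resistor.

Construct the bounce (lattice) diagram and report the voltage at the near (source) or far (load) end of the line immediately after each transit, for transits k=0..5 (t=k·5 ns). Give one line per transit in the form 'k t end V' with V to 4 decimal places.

Γ_L=-0.666667, Γ_S=-1.000000; launch V₁=5·50/50=5.000000
k=0 src: V=5.0000
k=1 load: inc=5.000000, refl=5.000000·-0.666667=-3.3333; V=0.000000+5.000000+-3.333333=1.6667
k=2 src: inc=-3.333333, refl=-3.333333·-1.000000=3.3333; V=5.000000+-3.333333+3.333333=5.0000
k=3 load: inc=3.333333, refl=3.333333·-0.666667=-2.2222; V=1.666667+3.333333+-2.222222=2.7778
k=4 src: inc=-2.222222, refl=-2.222222·-1.000000=2.2222; V=5.000000+-2.222222+2.222222=5.0000
k=5 load: inc=2.222222, refl=2.222222·-0.666667=-1.4815; V=2.777778+2.222222+-1.481481=3.5185

0 0 source 5.0000
1 5 load 1.6667
2 10 source 5.0000
3 15 load 2.7778
4 20 source 5.0000
5 25 load 3.5185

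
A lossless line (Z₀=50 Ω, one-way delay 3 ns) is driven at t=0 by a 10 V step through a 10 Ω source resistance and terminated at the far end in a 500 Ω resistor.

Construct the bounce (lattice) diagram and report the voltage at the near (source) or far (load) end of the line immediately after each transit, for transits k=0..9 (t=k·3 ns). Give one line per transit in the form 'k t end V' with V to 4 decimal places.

0 0 source 8.3333
1 3 load 15.1515
2 6 source 10.6061
3 9 load 6.8871
4 12 source 9.3664
5 15 load 11.3949
6 18 source 10.0426
7 21 load 8.9361
8 24 source 9.6737
9 27 load 10.2773

Γ_L=0.818182, Γ_S=-0.666667; launch V₁=10·50/60=8.333333
k=0 src: V=8.3333
k=1 load: inc=8.333333, refl=8.333333·0.818182=6.8182; V=0.000000+8.333333+6.818182=15.1515
k=2 src: inc=6.818182, refl=6.818182·-0.666667=-4.5455; V=8.333333+6.818182+-4.545455=10.6061
k=3 load: inc=-4.545455, refl=-4.545455·0.818182=-3.7190; V=15.151515+-4.545455+-3.719008=6.8871
k=4 src: inc=-3.719008, refl=-3.719008·-0.666667=2.4793; V=10.606061+-3.719008+2.479339=9.3664
k=5 load: inc=2.479339, refl=2.479339·0.818182=2.0285; V=6.887052+2.479339+2.028550=11.3949
k=6 src: inc=2.028550, refl=2.028550·-0.666667=-1.3524; V=9.366391+2.028550+-1.352367=10.0426
k=7 load: inc=-1.352367, refl=-1.352367·0.818182=-1.1065; V=11.394941+-1.352367+-1.106482=8.9361
k=8 src: inc=-1.106482, refl=-1.106482·-0.666667=0.7377; V=10.042575+-1.106482+0.737655=9.6737
k=9 load: inc=0.737655, refl=0.737655·0.818182=0.6035; V=8.936093+0.737655+0.603536=10.2773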